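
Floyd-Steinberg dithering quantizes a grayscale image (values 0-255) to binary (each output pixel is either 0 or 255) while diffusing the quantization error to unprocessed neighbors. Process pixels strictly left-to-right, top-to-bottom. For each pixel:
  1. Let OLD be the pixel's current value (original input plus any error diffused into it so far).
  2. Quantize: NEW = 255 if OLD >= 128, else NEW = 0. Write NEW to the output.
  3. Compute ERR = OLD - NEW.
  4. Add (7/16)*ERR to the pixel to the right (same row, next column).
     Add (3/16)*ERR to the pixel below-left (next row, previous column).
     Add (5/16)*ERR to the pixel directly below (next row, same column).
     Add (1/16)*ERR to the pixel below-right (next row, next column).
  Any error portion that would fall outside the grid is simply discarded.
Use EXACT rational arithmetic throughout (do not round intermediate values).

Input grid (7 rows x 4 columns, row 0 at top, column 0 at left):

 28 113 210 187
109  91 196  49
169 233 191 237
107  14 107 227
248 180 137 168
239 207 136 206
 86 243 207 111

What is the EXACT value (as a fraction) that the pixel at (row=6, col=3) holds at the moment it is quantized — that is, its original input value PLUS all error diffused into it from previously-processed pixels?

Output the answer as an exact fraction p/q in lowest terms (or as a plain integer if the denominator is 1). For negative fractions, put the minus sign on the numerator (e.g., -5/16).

(0,0): OLD=28 → NEW=0, ERR=28
(0,1): OLD=501/4 → NEW=0, ERR=501/4
(0,2): OLD=16947/64 → NEW=255, ERR=627/64
(0,3): OLD=195877/1024 → NEW=255, ERR=-65243/1024
(1,0): OLD=9039/64 → NEW=255, ERR=-7281/64
(1,1): OLD=42985/512 → NEW=0, ERR=42985/512
(1,2): OLD=3795741/16384 → NEW=255, ERR=-382179/16384
(1,3): OLD=5110875/262144 → NEW=0, ERR=5110875/262144
(2,0): OLD=1222163/8192 → NEW=255, ERR=-866797/8192
(2,1): OLD=52811521/262144 → NEW=255, ERR=-14035199/262144
(2,2): OLD=88704037/524288 → NEW=255, ERR=-44989403/524288
(2,3): OLD=1712053297/8388608 → NEW=255, ERR=-427041743/8388608
(3,0): OLD=267997411/4194304 → NEW=0, ERR=267997411/4194304
(3,1): OLD=169144317/67108864 → NEW=0, ERR=169144317/67108864
(3,2): OLD=73439154691/1073741824 → NEW=0, ERR=73439154691/1073741824
(3,3): OLD=4048459374741/17179869184 → NEW=255, ERR=-332407267179/17179869184
(4,0): OLD=288235198183/1073741824 → NEW=255, ERR=14431033063/1073741824
(4,1): OLD=1747925015605/8589934592 → NEW=255, ERR=-442508305355/8589934592
(4,2): OLD=36384368495253/274877906944 → NEW=255, ERR=-33709497775467/274877906944
(4,3): OLD=495113171663779/4398046511104 → NEW=0, ERR=495113171663779/4398046511104
(5,0): OLD=32097626286263/137438953472 → NEW=255, ERR=-2949306849097/137438953472
(5,1): OLD=700869854192097/4398046511104 → NEW=255, ERR=-420632006139423/4398046511104
(5,2): OLD=162116893931205/2199023255552 → NEW=0, ERR=162116893931205/2199023255552
(5,3): OLD=18701811709547077/70368744177664 → NEW=255, ERR=757781944242757/70368744177664
(6,0): OLD=4317926885005315/70368744177664 → NEW=0, ERR=4317926885005315/70368744177664
(6,1): OLD=284221781777299013/1125899906842624 → NEW=255, ERR=-2882694467570107/1125899906842624
(6,2): OLD=4052512618405624787/18014398509481984 → NEW=255, ERR=-541159001512281133/18014398509481984
(6,3): OLD=30503481225969195973/288230376151711744 → NEW=0, ERR=30503481225969195973/288230376151711744
Target (6,3): original=111, with diffused error = 30503481225969195973/288230376151711744

Answer: 30503481225969195973/288230376151711744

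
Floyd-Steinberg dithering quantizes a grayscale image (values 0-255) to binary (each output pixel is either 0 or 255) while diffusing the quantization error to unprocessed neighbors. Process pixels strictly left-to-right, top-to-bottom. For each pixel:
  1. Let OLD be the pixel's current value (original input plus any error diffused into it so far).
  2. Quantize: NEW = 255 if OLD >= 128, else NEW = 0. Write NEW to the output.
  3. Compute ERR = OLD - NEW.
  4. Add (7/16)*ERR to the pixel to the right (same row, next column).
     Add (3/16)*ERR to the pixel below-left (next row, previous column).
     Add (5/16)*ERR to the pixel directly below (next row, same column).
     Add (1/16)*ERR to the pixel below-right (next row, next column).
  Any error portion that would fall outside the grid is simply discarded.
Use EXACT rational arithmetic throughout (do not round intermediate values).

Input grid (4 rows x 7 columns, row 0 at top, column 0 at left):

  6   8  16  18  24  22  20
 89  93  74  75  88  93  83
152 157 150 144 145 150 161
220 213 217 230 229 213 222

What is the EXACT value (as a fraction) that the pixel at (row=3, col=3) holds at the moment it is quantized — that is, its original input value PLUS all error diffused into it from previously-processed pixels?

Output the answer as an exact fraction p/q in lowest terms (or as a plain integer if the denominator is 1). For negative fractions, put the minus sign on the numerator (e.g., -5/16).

Answer: 366619976131/2147483648

Derivation:
(0,0): OLD=6 → NEW=0, ERR=6
(0,1): OLD=85/8 → NEW=0, ERR=85/8
(0,2): OLD=2643/128 → NEW=0, ERR=2643/128
(0,3): OLD=55365/2048 → NEW=0, ERR=55365/2048
(0,4): OLD=1173987/32768 → NEW=0, ERR=1173987/32768
(0,5): OLD=19752245/524288 → NEW=0, ERR=19752245/524288
(0,6): OLD=306037875/8388608 → NEW=0, ERR=306037875/8388608
(1,0): OLD=11887/128 → NEW=0, ERR=11887/128
(1,1): OLD=144585/1024 → NEW=255, ERR=-116535/1024
(1,2): OLD=1192637/32768 → NEW=0, ERR=1192637/32768
(1,3): OLD=14074457/131072 → NEW=0, ERR=14074457/131072
(1,4): OLD=1299631435/8388608 → NEW=255, ERR=-839463605/8388608
(1,5): OLD=4702418683/67108864 → NEW=0, ERR=4702418683/67108864
(1,6): OLD=136807304533/1073741824 → NEW=0, ERR=136807304533/1073741824
(2,0): OLD=2616243/16384 → NEW=255, ERR=-1561677/16384
(2,1): OLD=48425121/524288 → NEW=0, ERR=48425121/524288
(2,2): OLD=1801905571/8388608 → NEW=255, ERR=-337189469/8388608
(2,3): OLD=9628888523/67108864 → NEW=255, ERR=-7483871797/67108864
(2,4): OLD=45520147867/536870912 → NEW=0, ERR=45520147867/536870912
(2,5): OLD=3893426514537/17179869184 → NEW=255, ERR=-487440127383/17179869184
(2,6): OLD=52991665671791/274877906944 → NEW=255, ERR=-17102200598929/274877906944
(3,0): OLD=1740900803/8388608 → NEW=255, ERR=-398194237/8388608
(3,1): OLD=13931939527/67108864 → NEW=255, ERR=-3180820793/67108864
(3,2): OLD=90497725797/536870912 → NEW=255, ERR=-46404356763/536870912
(3,3): OLD=366619976131/2147483648 → NEW=255, ERR=-180988354109/2147483648
Target (3,3): original=230, with diffused error = 366619976131/2147483648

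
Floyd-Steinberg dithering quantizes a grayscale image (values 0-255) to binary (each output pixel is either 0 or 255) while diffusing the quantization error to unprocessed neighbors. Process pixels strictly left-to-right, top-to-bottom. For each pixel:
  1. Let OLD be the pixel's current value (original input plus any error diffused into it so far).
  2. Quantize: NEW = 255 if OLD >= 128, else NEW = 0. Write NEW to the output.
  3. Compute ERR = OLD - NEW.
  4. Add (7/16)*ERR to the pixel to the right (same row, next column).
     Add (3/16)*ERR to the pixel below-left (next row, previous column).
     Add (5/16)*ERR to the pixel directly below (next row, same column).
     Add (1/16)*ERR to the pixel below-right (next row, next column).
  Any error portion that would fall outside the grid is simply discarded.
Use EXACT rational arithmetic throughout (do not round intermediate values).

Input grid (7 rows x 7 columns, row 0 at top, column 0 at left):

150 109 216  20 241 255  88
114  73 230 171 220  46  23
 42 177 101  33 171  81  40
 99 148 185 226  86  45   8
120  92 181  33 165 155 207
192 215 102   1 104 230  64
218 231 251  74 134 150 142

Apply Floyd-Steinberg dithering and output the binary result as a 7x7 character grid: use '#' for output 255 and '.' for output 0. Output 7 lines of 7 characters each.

Answer: #.#.##.
..###..
.#..#..
#.##...
.##.###
##...#.
###.#.#

Derivation:
(0,0): OLD=150 → NEW=255, ERR=-105
(0,1): OLD=1009/16 → NEW=0, ERR=1009/16
(0,2): OLD=62359/256 → NEW=255, ERR=-2921/256
(0,3): OLD=61473/4096 → NEW=0, ERR=61473/4096
(0,4): OLD=16224487/65536 → NEW=255, ERR=-487193/65536
(0,5): OLD=263976529/1048576 → NEW=255, ERR=-3410351/1048576
(0,6): OLD=1452522551/16777216 → NEW=0, ERR=1452522551/16777216
(1,0): OLD=23811/256 → NEW=0, ERR=23811/256
(1,1): OLD=255381/2048 → NEW=0, ERR=255381/2048
(1,2): OLD=18857657/65536 → NEW=255, ERR=2145977/65536
(1,3): OLD=49259205/262144 → NEW=255, ERR=-17587515/262144
(1,4): OLD=3165067695/16777216 → NEW=255, ERR=-1113122385/16777216
(1,5): OLD=4258096223/134217728 → NEW=0, ERR=4258096223/134217728
(1,6): OLD=136863174577/2147483648 → NEW=0, ERR=136863174577/2147483648
(2,0): OLD=3094839/32768 → NEW=0, ERR=3094839/32768
(2,1): OLD=282320205/1048576 → NEW=255, ERR=14933325/1048576
(2,2): OLD=1890415143/16777216 → NEW=0, ERR=1890415143/16777216
(2,3): OLD=6836637103/134217728 → NEW=0, ERR=6836637103/134217728
(2,4): OLD=187160374559/1073741824 → NEW=255, ERR=-86643790561/1073741824
(2,5): OLD=2178883296245/34359738368 → NEW=0, ERR=2178883296245/34359738368
(2,6): OLD=49281542228483/549755813888 → NEW=0, ERR=49281542228483/549755813888
(3,0): OLD=2200918599/16777216 → NEW=255, ERR=-2077271481/16777216
(3,1): OLD=16819008059/134217728 → NEW=0, ERR=16819008059/134217728
(3,2): OLD=306527756961/1073741824 → NEW=255, ERR=32723591841/1073741824
(3,3): OLD=1061559065015/4294967296 → NEW=255, ERR=-33657595465/4294967296
(3,4): OLD=39817997145671/549755813888 → NEW=0, ERR=39817997145671/549755813888
(3,5): OLD=476171917818437/4398046511104 → NEW=0, ERR=476171917818437/4398046511104
(3,6): OLD=6146312129209051/70368744177664 → NEW=0, ERR=6146312129209051/70368744177664
(4,0): OLD=225064202697/2147483648 → NEW=0, ERR=225064202697/2147483648
(4,1): OLD=6012516794933/34359738368 → NEW=255, ERR=-2749216488907/34359738368
(4,2): OLD=88994945357883/549755813888 → NEW=255, ERR=-51192787183557/549755813888
(4,3): OLD=23294584404985/4398046511104 → NEW=0, ERR=23294584404985/4398046511104
(4,4): OLD=7380337570837723/35184372088832 → NEW=255, ERR=-1591677311814437/35184372088832
(4,5): OLD=213860396642952603/1125899906842624 → NEW=255, ERR=-73244079601916517/1125899906842624
(4,6): OLD=3829876915547599021/18014398509481984 → NEW=255, ERR=-763794704370306899/18014398509481984
(5,0): OLD=115310603015535/549755813888 → NEW=255, ERR=-24877129525905/549755813888
(5,1): OLD=700560424160293/4398046511104 → NEW=255, ERR=-420941436171227/4398046511104
(5,2): OLD=950647204107859/35184372088832 → NEW=0, ERR=950647204107859/35184372088832
(5,3): OLD=48946721592383/281474976710656 → NEW=0, ERR=48946721592383/281474976710656
(5,4): OLD=1406430758102329749/18014398509481984 → NEW=0, ERR=1406430758102329749/18014398509481984
(5,5): OLD=33586076278348387781/144115188075855872 → NEW=255, ERR=-3163296680994859579/144115188075855872
(5,6): OLD=85503845458854805739/2305843009213693952 → NEW=0, ERR=85503845458854805739/2305843009213693952
(6,0): OLD=13082476741180871/70368744177664 → NEW=255, ERR=-4861553024123449/70368744177664
(6,1): OLD=194896303063415155/1125899906842624 → NEW=255, ERR=-92208173181453965/1125899906842624
(6,2): OLD=3921086719266332153/18014398509481984 → NEW=255, ERR=-672584900651573767/18014398509481984
(6,3): OLD=10671320062192714151/144115188075855872 → NEW=0, ERR=10671320062192714151/144115188075855872
(6,4): OLD=53809325584068487493/288230376151711744 → NEW=255, ERR=-19689420334618007227/288230376151711744
(6,5): OLD=4614886622308330938857/36893488147419103232 → NEW=0, ERR=4614886622308330938857/36893488147419103232
(6,6): OLD=122156715113468219521999/590295810358705651712 → NEW=255, ERR=-28368716528001721664561/590295810358705651712
Row 0: #.#.##.
Row 1: ..###..
Row 2: .#..#..
Row 3: #.##...
Row 4: .##.###
Row 5: ##...#.
Row 6: ###.#.#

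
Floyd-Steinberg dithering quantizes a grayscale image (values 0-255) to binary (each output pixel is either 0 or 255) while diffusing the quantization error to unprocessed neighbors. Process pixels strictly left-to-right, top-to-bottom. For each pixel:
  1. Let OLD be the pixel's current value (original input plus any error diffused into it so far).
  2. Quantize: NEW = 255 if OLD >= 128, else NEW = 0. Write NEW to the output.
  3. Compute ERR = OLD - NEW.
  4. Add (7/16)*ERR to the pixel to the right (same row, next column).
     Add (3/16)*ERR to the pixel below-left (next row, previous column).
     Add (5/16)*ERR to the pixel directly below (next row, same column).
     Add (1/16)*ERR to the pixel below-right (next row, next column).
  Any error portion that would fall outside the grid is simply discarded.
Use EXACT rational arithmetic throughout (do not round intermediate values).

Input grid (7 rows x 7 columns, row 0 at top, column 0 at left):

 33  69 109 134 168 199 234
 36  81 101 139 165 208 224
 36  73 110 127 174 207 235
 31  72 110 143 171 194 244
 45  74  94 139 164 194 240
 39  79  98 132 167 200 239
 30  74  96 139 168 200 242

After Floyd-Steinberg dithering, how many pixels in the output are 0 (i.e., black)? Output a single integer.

Answer: 22

Derivation:
(0,0): OLD=33 → NEW=0, ERR=33
(0,1): OLD=1335/16 → NEW=0, ERR=1335/16
(0,2): OLD=37249/256 → NEW=255, ERR=-28031/256
(0,3): OLD=352647/4096 → NEW=0, ERR=352647/4096
(0,4): OLD=13478577/65536 → NEW=255, ERR=-3233103/65536
(0,5): OLD=186034903/1048576 → NEW=255, ERR=-81351977/1048576
(0,6): OLD=3356404705/16777216 → NEW=255, ERR=-921785375/16777216
(1,0): OLD=15861/256 → NEW=0, ERR=15861/256
(1,1): OLD=236979/2048 → NEW=0, ERR=236979/2048
(1,2): OLD=9094063/65536 → NEW=255, ERR=-7617617/65536
(1,3): OLD=25941315/262144 → NEW=0, ERR=25941315/262144
(1,4): OLD=3082170921/16777216 → NEW=255, ERR=-1196019159/16777216
(1,5): OLD=18680626041/134217728 → NEW=255, ERR=-15544894599/134217728
(1,6): OLD=324937606903/2147483648 → NEW=255, ERR=-222670723337/2147483648
(2,0): OLD=2525025/32768 → NEW=0, ERR=2525025/32768
(2,1): OLD=131020603/1048576 → NEW=0, ERR=131020603/1048576
(2,2): OLD=2585857649/16777216 → NEW=255, ERR=-1692332431/16777216
(2,3): OLD=12504014633/134217728 → NEW=0, ERR=12504014633/134217728
(2,4): OLD=189998380153/1073741824 → NEW=255, ERR=-83805784967/1073741824
(2,5): OLD=3874490662355/34359738368 → NEW=0, ERR=3874490662355/34359738368
(2,6): OLD=134520900015861/549755813888 → NEW=255, ERR=-5666832525579/549755813888
(3,0): OLD=1317159505/16777216 → NEW=0, ERR=1317159505/16777216
(3,1): OLD=17622466557/134217728 → NEW=255, ERR=-16603054083/134217728
(3,2): OLD=53295603271/1073741824 → NEW=0, ERR=53295603271/1073741824
(3,3): OLD=742556117761/4294967296 → NEW=255, ERR=-352660542719/4294967296
(3,4): OLD=75674827920977/549755813888 → NEW=255, ERR=-64512904620463/549755813888
(3,5): OLD=752450953736835/4398046511104 → NEW=255, ERR=-369050906594685/4398046511104
(3,6): OLD=14855878736945501/70368744177664 → NEW=255, ERR=-3088151028358819/70368744177664
(4,0): OLD=99513982111/2147483648 → NEW=0, ERR=99513982111/2147483648
(4,1): OLD=2399344223635/34359738368 → NEW=0, ERR=2399344223635/34359738368
(4,2): OLD=64285517723773/549755813888 → NEW=0, ERR=64285517723773/549755813888
(4,3): OLD=640350720913263/4398046511104 → NEW=255, ERR=-481151139418257/4398046511104
(4,4): OLD=2061811384431133/35184372088832 → NEW=0, ERR=2061811384431133/35184372088832
(4,5): OLD=200243763905434397/1125899906842624 → NEW=255, ERR=-86860712339434723/1125899906842624
(4,6): OLD=3373901541542688219/18014398509481984 → NEW=255, ERR=-1219770078375217701/18014398509481984
(5,0): OLD=36599627981417/549755813888 → NEW=0, ERR=36599627981417/549755813888
(5,1): OLD=680684207553443/4398046511104 → NEW=255, ERR=-440817652778077/4398046511104
(5,2): OLD=2622748355642981/35184372088832 → NEW=0, ERR=2622748355642981/35184372088832
(5,3): OLD=41861147025999321/281474976710656 → NEW=255, ERR=-29914972035217959/281474976710656
(5,4): OLD=2116918326896991795/18014398509481984 → NEW=0, ERR=2116918326896991795/18014398509481984
(5,5): OLD=31455991862584800259/144115188075855872 → NEW=255, ERR=-5293381096758447101/144115188075855872
(5,6): OLD=454133837210307372237/2305843009213693952 → NEW=255, ERR=-133856130139184585523/2305843009213693952
(6,0): OLD=2252594486252369/70368744177664 → NEW=0, ERR=2252594486252369/70368744177664
(6,1): OLD=84240584803353861/1125899906842624 → NEW=0, ERR=84240584803353861/1125899906842624
(6,2): OLD=2266877103902821231/18014398509481984 → NEW=0, ERR=2266877103902821231/18014398509481984
(6,3): OLD=27026486549959057905/144115188075855872 → NEW=255, ERR=-9722886409384189455/144115188075855872
(6,4): OLD=46600193098222999155/288230376151711744 → NEW=255, ERR=-26898552820463495565/288230376151711744
(6,5): OLD=5318305339222450319871/36893488147419103232 → NEW=255, ERR=-4089534138369421004289/36893488147419103232
(6,6): OLD=102161251166315891384585/590295810358705651712 → NEW=255, ERR=-48364180475154049801975/590295810358705651712
Output grid:
  Row 0: ..#.###  (3 black, running=3)
  Row 1: ..#.###  (3 black, running=6)
  Row 2: ..#.#.#  (4 black, running=10)
  Row 3: .#.####  (2 black, running=12)
  Row 4: ...#.##  (4 black, running=16)
  Row 5: .#.#.##  (3 black, running=19)
  Row 6: ...####  (3 black, running=22)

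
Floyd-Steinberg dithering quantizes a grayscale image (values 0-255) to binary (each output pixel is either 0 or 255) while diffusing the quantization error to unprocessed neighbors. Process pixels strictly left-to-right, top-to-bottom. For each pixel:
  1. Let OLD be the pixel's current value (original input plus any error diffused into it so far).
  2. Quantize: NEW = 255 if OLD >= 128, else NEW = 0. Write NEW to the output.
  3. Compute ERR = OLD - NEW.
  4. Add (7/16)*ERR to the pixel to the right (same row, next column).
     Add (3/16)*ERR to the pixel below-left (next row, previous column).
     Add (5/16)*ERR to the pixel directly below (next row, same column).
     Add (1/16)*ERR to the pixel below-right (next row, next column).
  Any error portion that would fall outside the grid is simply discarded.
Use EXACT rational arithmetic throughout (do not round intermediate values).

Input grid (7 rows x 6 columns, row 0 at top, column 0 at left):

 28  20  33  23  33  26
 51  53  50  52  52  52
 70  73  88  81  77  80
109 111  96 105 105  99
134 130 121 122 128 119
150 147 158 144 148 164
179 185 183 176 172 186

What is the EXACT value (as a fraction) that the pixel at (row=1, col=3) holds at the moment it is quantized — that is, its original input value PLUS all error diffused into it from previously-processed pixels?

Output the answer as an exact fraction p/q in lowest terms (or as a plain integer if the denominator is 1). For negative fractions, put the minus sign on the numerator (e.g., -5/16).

Answer: 8566965/65536

Derivation:
(0,0): OLD=28 → NEW=0, ERR=28
(0,1): OLD=129/4 → NEW=0, ERR=129/4
(0,2): OLD=3015/64 → NEW=0, ERR=3015/64
(0,3): OLD=44657/1024 → NEW=0, ERR=44657/1024
(0,4): OLD=853271/16384 → NEW=0, ERR=853271/16384
(0,5): OLD=12788641/262144 → NEW=0, ERR=12788641/262144
(1,0): OLD=4211/64 → NEW=0, ERR=4211/64
(1,1): OLD=52453/512 → NEW=0, ERR=52453/512
(1,2): OLD=1961737/16384 → NEW=0, ERR=1961737/16384
(1,3): OLD=8566965/65536 → NEW=255, ERR=-8144715/65536
Target (1,3): original=52, with diffused error = 8566965/65536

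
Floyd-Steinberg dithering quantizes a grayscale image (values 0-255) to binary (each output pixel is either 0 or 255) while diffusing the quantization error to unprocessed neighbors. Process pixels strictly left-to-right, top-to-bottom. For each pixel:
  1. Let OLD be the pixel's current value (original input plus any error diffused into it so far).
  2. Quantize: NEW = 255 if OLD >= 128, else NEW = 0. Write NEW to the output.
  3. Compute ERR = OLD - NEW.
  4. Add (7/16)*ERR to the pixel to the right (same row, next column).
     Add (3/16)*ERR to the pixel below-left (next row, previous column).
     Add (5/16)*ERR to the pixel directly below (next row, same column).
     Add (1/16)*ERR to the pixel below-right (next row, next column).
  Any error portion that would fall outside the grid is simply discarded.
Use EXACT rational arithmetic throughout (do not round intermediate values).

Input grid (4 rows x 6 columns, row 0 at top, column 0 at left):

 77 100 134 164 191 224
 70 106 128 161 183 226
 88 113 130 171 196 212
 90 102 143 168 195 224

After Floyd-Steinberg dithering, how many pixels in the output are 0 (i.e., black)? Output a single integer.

Answer: 9

Derivation:
(0,0): OLD=77 → NEW=0, ERR=77
(0,1): OLD=2139/16 → NEW=255, ERR=-1941/16
(0,2): OLD=20717/256 → NEW=0, ERR=20717/256
(0,3): OLD=816763/4096 → NEW=255, ERR=-227717/4096
(0,4): OLD=10923357/65536 → NEW=255, ERR=-5788323/65536
(0,5): OLD=194362763/1048576 → NEW=255, ERR=-73024117/1048576
(1,0): OLD=18257/256 → NEW=0, ERR=18257/256
(1,1): OLD=244279/2048 → NEW=0, ERR=244279/2048
(1,2): OLD=12285827/65536 → NEW=255, ERR=-4425853/65536
(1,3): OLD=26890247/262144 → NEW=0, ERR=26890247/262144
(1,4): OLD=3082723701/16777216 → NEW=255, ERR=-1195466379/16777216
(1,5): OLD=44974408355/268435456 → NEW=255, ERR=-23476632925/268435456
(2,0): OLD=4346701/32768 → NEW=255, ERR=-4009139/32768
(2,1): OLD=92842015/1048576 → NEW=0, ERR=92842015/1048576
(2,2): OLD=2924617757/16777216 → NEW=255, ERR=-1353572323/16777216
(2,3): OLD=20156459125/134217728 → NEW=255, ERR=-14069061515/134217728
(2,4): OLD=506315132639/4294967296 → NEW=0, ERR=506315132639/4294967296
(2,5): OLD=15928564969481/68719476736 → NEW=255, ERR=-1594901598199/68719476736
(3,0): OLD=1147013245/16777216 → NEW=0, ERR=1147013245/16777216
(3,1): OLD=18361737145/134217728 → NEW=255, ERR=-15863783495/134217728
(3,2): OLD=55788688827/1073741824 → NEW=0, ERR=55788688827/1073741824
(3,3): OLD=12028336419633/68719476736 → NEW=255, ERR=-5495130148047/68719476736
(3,4): OLD=102228001350417/549755813888 → NEW=255, ERR=-37959731191023/549755813888
(3,5): OLD=1705618991687263/8796093022208 → NEW=255, ERR=-537384728975777/8796093022208
Output grid:
  Row 0: .#.###  (2 black, running=2)
  Row 1: ..#.##  (3 black, running=5)
  Row 2: #.##.#  (2 black, running=7)
  Row 3: .#.###  (2 black, running=9)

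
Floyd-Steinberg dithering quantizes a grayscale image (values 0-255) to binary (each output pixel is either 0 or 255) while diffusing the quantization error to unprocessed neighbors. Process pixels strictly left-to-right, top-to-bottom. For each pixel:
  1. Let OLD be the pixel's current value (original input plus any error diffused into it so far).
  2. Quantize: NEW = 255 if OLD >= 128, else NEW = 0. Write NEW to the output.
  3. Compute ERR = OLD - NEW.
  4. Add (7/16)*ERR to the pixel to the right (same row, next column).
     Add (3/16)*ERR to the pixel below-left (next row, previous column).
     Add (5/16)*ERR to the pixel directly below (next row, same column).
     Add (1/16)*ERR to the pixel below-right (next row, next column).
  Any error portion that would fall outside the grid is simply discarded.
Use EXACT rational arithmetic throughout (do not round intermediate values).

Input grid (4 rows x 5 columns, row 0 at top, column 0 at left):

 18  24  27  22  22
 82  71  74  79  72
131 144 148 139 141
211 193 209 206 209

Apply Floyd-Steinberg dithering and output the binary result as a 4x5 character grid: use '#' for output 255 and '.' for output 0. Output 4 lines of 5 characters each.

Answer: .....
.#..#
#.##.
###.#

Derivation:
(0,0): OLD=18 → NEW=0, ERR=18
(0,1): OLD=255/8 → NEW=0, ERR=255/8
(0,2): OLD=5241/128 → NEW=0, ERR=5241/128
(0,3): OLD=81743/2048 → NEW=0, ERR=81743/2048
(0,4): OLD=1293097/32768 → NEW=0, ERR=1293097/32768
(1,0): OLD=11981/128 → NEW=0, ERR=11981/128
(1,1): OLD=133851/1024 → NEW=255, ERR=-127269/1024
(1,2): OLD=1372855/32768 → NEW=0, ERR=1372855/32768
(1,3): OLD=15697291/131072 → NEW=0, ERR=15697291/131072
(1,4): OLD=291969473/2097152 → NEW=255, ERR=-242804287/2097152
(2,0): OLD=2243737/16384 → NEW=255, ERR=-1934183/16384
(2,1): OLD=35241571/524288 → NEW=0, ERR=35241571/524288
(2,2): OLD=1721239145/8388608 → NEW=255, ERR=-417855895/8388608
(2,3): OLD=18192205483/134217728 → NEW=255, ERR=-16033315157/134217728
(2,4): OLD=128938642413/2147483648 → NEW=0, ERR=128938642413/2147483648
(3,0): OLD=1566251721/8388608 → NEW=255, ERR=-572843319/8388608
(3,1): OLD=11234787285/67108864 → NEW=255, ERR=-5877973035/67108864
(3,2): OLD=294025885047/2147483648 → NEW=255, ERR=-253582445193/2147483648
(3,3): OLD=537526074127/4294967296 → NEW=0, ERR=537526074127/4294967296
(3,4): OLD=18901373495819/68719476736 → NEW=255, ERR=1377906928139/68719476736
Row 0: .....
Row 1: .#..#
Row 2: #.##.
Row 3: ###.#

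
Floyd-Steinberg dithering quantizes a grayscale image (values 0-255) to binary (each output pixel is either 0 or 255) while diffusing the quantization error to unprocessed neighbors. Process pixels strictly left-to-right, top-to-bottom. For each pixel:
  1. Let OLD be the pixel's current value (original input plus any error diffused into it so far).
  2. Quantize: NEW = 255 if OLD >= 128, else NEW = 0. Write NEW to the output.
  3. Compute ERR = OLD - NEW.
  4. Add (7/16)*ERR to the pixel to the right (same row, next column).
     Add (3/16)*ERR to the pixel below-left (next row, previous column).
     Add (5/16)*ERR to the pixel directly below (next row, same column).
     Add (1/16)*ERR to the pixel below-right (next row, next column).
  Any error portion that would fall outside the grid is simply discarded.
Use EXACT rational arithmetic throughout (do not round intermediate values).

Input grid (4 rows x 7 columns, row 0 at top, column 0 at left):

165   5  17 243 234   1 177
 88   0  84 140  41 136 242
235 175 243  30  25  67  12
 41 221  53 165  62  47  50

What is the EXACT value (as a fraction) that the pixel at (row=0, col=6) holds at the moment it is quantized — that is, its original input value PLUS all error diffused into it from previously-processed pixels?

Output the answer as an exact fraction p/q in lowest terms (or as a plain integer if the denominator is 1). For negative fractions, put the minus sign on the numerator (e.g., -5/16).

(0,0): OLD=165 → NEW=255, ERR=-90
(0,1): OLD=-275/8 → NEW=0, ERR=-275/8
(0,2): OLD=251/128 → NEW=0, ERR=251/128
(0,3): OLD=499421/2048 → NEW=255, ERR=-22819/2048
(0,4): OLD=7507979/32768 → NEW=255, ERR=-847861/32768
(0,5): OLD=-5410739/524288 → NEW=0, ERR=-5410739/524288
(0,6): OLD=1446908443/8388608 → NEW=255, ERR=-692186597/8388608
Target (0,6): original=177, with diffused error = 1446908443/8388608

Answer: 1446908443/8388608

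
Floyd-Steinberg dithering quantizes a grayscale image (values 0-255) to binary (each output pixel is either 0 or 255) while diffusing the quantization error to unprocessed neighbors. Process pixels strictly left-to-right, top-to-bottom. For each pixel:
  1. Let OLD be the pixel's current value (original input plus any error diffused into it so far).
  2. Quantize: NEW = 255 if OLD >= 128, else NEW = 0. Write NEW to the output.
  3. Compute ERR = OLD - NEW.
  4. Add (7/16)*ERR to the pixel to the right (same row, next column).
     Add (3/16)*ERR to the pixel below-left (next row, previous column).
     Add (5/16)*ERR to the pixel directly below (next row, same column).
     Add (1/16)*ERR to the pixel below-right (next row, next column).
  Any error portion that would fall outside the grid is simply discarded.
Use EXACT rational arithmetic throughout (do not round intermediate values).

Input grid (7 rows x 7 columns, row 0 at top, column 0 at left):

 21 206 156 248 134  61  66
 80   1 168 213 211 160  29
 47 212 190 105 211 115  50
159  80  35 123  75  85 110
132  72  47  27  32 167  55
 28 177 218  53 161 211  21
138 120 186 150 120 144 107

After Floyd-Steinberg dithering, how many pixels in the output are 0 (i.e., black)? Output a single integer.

Answer: 27

Derivation:
(0,0): OLD=21 → NEW=0, ERR=21
(0,1): OLD=3443/16 → NEW=255, ERR=-637/16
(0,2): OLD=35477/256 → NEW=255, ERR=-29803/256
(0,3): OLD=807187/4096 → NEW=255, ERR=-237293/4096
(0,4): OLD=7120773/65536 → NEW=0, ERR=7120773/65536
(0,5): OLD=113808547/1048576 → NEW=0, ERR=113808547/1048576
(0,6): OLD=1903956085/16777216 → NEW=0, ERR=1903956085/16777216
(1,0): OLD=20249/256 → NEW=0, ERR=20249/256
(1,1): OLD=5423/2048 → NEW=0, ERR=5423/2048
(1,2): OLD=7826779/65536 → NEW=0, ERR=7826779/65536
(1,3): OLD=68220863/262144 → NEW=255, ERR=1374143/262144
(1,4): OLD=4428809053/16777216 → NEW=255, ERR=150618973/16777216
(1,5): OLD=30321737837/134217728 → NEW=255, ERR=-3903782803/134217728
(1,6): OLD=125676283587/2147483648 → NEW=0, ERR=125676283587/2147483648
(2,0): OLD=2366325/32768 → NEW=0, ERR=2366325/32768
(2,1): OLD=284958423/1048576 → NEW=255, ERR=17571543/1048576
(2,2): OLD=3956080453/16777216 → NEW=255, ERR=-322109627/16777216
(2,3): OLD=14413096797/134217728 → NEW=0, ERR=14413096797/134217728
(2,4): OLD=274513849517/1073741824 → NEW=255, ERR=709684397/1073741824
(2,5): OLD=4045310948943/34359738368 → NEW=0, ERR=4045310948943/34359738368
(2,6): OLD=64859701626393/549755813888 → NEW=0, ERR=64859701626393/549755813888
(3,0): OLD=3098903973/16777216 → NEW=255, ERR=-1179286107/16777216
(3,1): OLD=7435393345/134217728 → NEW=0, ERR=7435393345/134217728
(3,2): OLD=79906871955/1073741824 → NEW=0, ERR=79906871955/1073741824
(3,3): OLD=807627480565/4294967296 → NEW=255, ERR=-287589179915/4294967296
(3,4): OLD=41065927096741/549755813888 → NEW=0, ERR=41065927096741/549755813888
(3,5): OLD=776848367885375/4398046511104 → NEW=255, ERR=-344653492446145/4398046511104
(3,6): OLD=8440175278940449/70368744177664 → NEW=0, ERR=8440175278940449/70368744177664
(4,0): OLD=258602577291/2147483648 → NEW=0, ERR=258602577291/2147483648
(4,1): OLD=5207443281167/34359738368 → NEW=255, ERR=-3554290002673/34359738368
(4,2): OLD=8744913125185/549755813888 → NEW=0, ERR=8744913125185/549755813888
(4,3): OLD=139380964030747/4398046511104 → NEW=0, ERR=139380964030747/4398046511104
(4,4): OLD=1770825924099361/35184372088832 → NEW=0, ERR=1770825924099361/35184372088832
(4,5): OLD=215821532489621857/1125899906842624 → NEW=255, ERR=-71282943755247263/1125899906842624
(4,6): OLD=1078794039983801079/18014398509481984 → NEW=0, ERR=1078794039983801079/18014398509481984
(5,0): OLD=25418498964125/549755813888 → NEW=0, ERR=25418498964125/549755813888
(5,1): OLD=771465878313951/4398046511104 → NEW=255, ERR=-350035982017569/4398046511104
(5,2): OLD=6601562326682633/35184372088832 → NEW=255, ERR=-2370452555969527/35184372088832
(5,3): OLD=12345285206541325/281474976710656 → NEW=0, ERR=12345285206541325/281474976710656
(5,4): OLD=3351150989191783727/18014398509481984 → NEW=255, ERR=-1242520630726122193/18014398509481984
(5,5): OLD=25279687222799408831/144115188075855872 → NEW=255, ERR=-11469685736543838529/144115188075855872
(5,6): OLD=2162447836361096785/2305843009213693952 → NEW=0, ERR=2162447836361096785/2305843009213693952
(6,0): OLD=9677518709029925/70368744177664 → NEW=255, ERR=-8266511056274395/70368744177664
(6,1): OLD=38270385397379433/1125899906842624 → NEW=0, ERR=38270385397379433/1125899906842624
(6,2): OLD=3297832622672178971/18014398509481984 → NEW=255, ERR=-1295838997245726949/18014398509481984
(6,3): OLD=16586470553647566277/144115188075855872 → NEW=0, ERR=16586470553647566277/144115188075855872
(6,4): OLD=39377169821031124159/288230376151711744 → NEW=255, ERR=-34121576097655370561/288230376151711744
(6,5): OLD=2331723875612282681323/36893488147419103232 → NEW=0, ERR=2331723875612282681323/36893488147419103232
(6,6): OLD=76720475116021148581821/590295810358705651712 → NEW=255, ERR=-73804956525448792604739/590295810358705651712
Output grid:
  Row 0: .###...  (4 black, running=4)
  Row 1: ...###.  (4 black, running=8)
  Row 2: .##.#..  (4 black, running=12)
  Row 3: #..#.#.  (4 black, running=16)
  Row 4: .#...#.  (5 black, running=21)
  Row 5: .##.##.  (3 black, running=24)
  Row 6: #.#.#.#  (3 black, running=27)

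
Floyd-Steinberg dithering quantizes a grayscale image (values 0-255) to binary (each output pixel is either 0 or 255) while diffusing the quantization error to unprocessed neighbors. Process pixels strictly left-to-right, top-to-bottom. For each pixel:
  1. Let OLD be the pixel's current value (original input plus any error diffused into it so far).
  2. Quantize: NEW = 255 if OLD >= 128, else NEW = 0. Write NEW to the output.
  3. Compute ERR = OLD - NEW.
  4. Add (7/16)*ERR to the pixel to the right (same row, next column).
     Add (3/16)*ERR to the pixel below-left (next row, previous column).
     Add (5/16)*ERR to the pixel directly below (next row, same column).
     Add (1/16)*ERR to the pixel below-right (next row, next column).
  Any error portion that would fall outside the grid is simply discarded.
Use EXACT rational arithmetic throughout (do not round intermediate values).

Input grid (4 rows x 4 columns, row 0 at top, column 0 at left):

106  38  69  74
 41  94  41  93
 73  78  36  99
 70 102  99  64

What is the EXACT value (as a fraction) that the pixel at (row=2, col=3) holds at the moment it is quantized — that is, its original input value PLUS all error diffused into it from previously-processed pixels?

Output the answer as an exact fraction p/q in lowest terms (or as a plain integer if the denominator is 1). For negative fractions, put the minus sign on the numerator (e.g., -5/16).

(0,0): OLD=106 → NEW=0, ERR=106
(0,1): OLD=675/8 → NEW=0, ERR=675/8
(0,2): OLD=13557/128 → NEW=0, ERR=13557/128
(0,3): OLD=246451/2048 → NEW=0, ERR=246451/2048
(1,0): OLD=11513/128 → NEW=0, ERR=11513/128
(1,1): OLD=190671/1024 → NEW=255, ERR=-70449/1024
(1,2): OLD=2353915/32768 → NEW=0, ERR=2353915/32768
(1,3): OLD=88422861/524288 → NEW=255, ERR=-45270579/524288
(2,0): OLD=1445205/16384 → NEW=0, ERR=1445205/16384
(2,1): OLD=59864567/524288 → NEW=0, ERR=59864567/524288
(2,2): OLD=92184179/1048576 → NEW=0, ERR=92184179/1048576
(2,3): OLD=1928853127/16777216 → NEW=0, ERR=1928853127/16777216
Target (2,3): original=99, with diffused error = 1928853127/16777216

Answer: 1928853127/16777216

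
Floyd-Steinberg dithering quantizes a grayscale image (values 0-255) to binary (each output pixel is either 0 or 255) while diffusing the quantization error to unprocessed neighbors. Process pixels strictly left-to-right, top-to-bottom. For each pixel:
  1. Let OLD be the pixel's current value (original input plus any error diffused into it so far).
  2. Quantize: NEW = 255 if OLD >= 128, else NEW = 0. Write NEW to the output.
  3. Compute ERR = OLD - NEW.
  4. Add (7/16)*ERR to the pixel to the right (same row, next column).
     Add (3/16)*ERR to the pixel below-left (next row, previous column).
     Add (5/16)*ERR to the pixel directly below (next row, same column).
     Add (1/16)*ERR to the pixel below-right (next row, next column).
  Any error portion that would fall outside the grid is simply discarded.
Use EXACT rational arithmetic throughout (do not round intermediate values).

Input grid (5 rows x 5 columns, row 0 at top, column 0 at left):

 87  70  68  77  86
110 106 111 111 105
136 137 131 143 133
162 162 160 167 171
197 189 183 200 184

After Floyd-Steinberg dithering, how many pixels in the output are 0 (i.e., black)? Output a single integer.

(0,0): OLD=87 → NEW=0, ERR=87
(0,1): OLD=1729/16 → NEW=0, ERR=1729/16
(0,2): OLD=29511/256 → NEW=0, ERR=29511/256
(0,3): OLD=521969/4096 → NEW=0, ERR=521969/4096
(0,4): OLD=9289879/65536 → NEW=255, ERR=-7421801/65536
(1,0): OLD=40307/256 → NEW=255, ERR=-24973/256
(1,1): OLD=254245/2048 → NEW=0, ERR=254245/2048
(1,2): OLD=15203337/65536 → NEW=255, ERR=-1508343/65536
(1,3): OLD=33220117/262144 → NEW=0, ERR=33220117/262144
(1,4): OLD=557912735/4194304 → NEW=255, ERR=-511634785/4194304
(2,0): OLD=4220263/32768 → NEW=255, ERR=-4135577/32768
(2,1): OLD=115517917/1048576 → NEW=0, ERR=115517917/1048576
(2,2): OLD=3414588119/16777216 → NEW=255, ERR=-863601961/16777216
(2,3): OLD=36445740693/268435456 → NEW=255, ERR=-32005300587/268435456
(2,4): OLD=217487814867/4294967296 → NEW=0, ERR=217487814867/4294967296
(3,0): OLD=2402770423/16777216 → NEW=255, ERR=-1875419657/16777216
(3,1): OLD=17445909163/134217728 → NEW=255, ERR=-16779611477/134217728
(3,2): OLD=316748734793/4294967296 → NEW=0, ERR=316748734793/4294967296
(3,3): OLD=1445543881761/8589934592 → NEW=255, ERR=-744889439199/8589934592
(3,4): OLD=19438543499205/137438953472 → NEW=255, ERR=-15608389636155/137438953472
(4,0): OLD=297698657945/2147483648 → NEW=255, ERR=-249909672295/2147483648
(4,1): OLD=7274646626841/68719476736 → NEW=0, ERR=7274646626841/68719476736
(4,2): OLD=251004545437335/1099511627776 → NEW=255, ERR=-29370919645545/1099511627776
(4,3): OLD=2542597855116313/17592186044416 → NEW=255, ERR=-1943409586209767/17592186044416
(4,4): OLD=26672625672673583/281474976710656 → NEW=0, ERR=26672625672673583/281474976710656
Output grid:
  Row 0: ....#  (4 black, running=4)
  Row 1: #.#.#  (2 black, running=6)
  Row 2: #.##.  (2 black, running=8)
  Row 3: ##.##  (1 black, running=9)
  Row 4: #.##.  (2 black, running=11)

Answer: 11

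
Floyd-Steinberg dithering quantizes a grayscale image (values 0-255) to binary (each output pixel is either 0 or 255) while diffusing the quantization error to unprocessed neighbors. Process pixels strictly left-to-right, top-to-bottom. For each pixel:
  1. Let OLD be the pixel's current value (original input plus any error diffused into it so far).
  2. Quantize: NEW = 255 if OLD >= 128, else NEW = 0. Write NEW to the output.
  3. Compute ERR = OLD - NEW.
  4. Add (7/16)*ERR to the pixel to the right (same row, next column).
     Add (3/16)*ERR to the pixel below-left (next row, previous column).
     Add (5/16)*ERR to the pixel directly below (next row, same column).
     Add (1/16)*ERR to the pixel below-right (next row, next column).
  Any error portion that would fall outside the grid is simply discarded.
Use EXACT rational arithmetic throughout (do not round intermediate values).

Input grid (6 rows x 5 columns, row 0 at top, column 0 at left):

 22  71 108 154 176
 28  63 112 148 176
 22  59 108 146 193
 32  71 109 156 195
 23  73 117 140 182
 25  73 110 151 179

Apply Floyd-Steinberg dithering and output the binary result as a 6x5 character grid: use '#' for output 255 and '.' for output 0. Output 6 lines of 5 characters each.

(0,0): OLD=22 → NEW=0, ERR=22
(0,1): OLD=645/8 → NEW=0, ERR=645/8
(0,2): OLD=18339/128 → NEW=255, ERR=-14301/128
(0,3): OLD=215285/2048 → NEW=0, ERR=215285/2048
(0,4): OLD=7274163/32768 → NEW=255, ERR=-1081677/32768
(1,0): OLD=6399/128 → NEW=0, ERR=6399/128
(1,1): OLD=92665/1024 → NEW=0, ERR=92665/1024
(1,2): OLD=4634221/32768 → NEW=255, ERR=-3721619/32768
(1,3): OLD=15465001/131072 → NEW=0, ERR=15465001/131072
(1,4): OLD=469498459/2097152 → NEW=255, ERR=-65275301/2097152
(2,0): OLD=894403/16384 → NEW=0, ERR=894403/16384
(2,1): OLD=48754321/524288 → NEW=0, ERR=48754321/524288
(2,2): OLD=1182544883/8388608 → NEW=255, ERR=-956550157/8388608
(2,3): OLD=16112699433/134217728 → NEW=0, ERR=16112699433/134217728
(2,4): OLD=522201304799/2147483648 → NEW=255, ERR=-25407025441/2147483648
(3,0): OLD=557802899/8388608 → NEW=0, ERR=557802899/8388608
(3,1): OLD=7461354263/67108864 → NEW=0, ERR=7461354263/67108864
(3,2): OLD=322829869229/2147483648 → NEW=255, ERR=-224778461011/2147483648
(3,3): OLD=594323499557/4294967296 → NEW=255, ERR=-500893160923/4294967296
(3,4): OLD=10155581964505/68719476736 → NEW=255, ERR=-7367884603175/68719476736
(4,0): OLD=69392240701/1073741824 → NEW=0, ERR=69392240701/1073741824
(4,1): OLD=4142031111869/34359738368 → NEW=0, ERR=4142031111869/34359738368
(4,2): OLD=67132148647603/549755813888 → NEW=0, ERR=67132148647603/549755813888
(4,3): OLD=1146433924156605/8796093022208 → NEW=255, ERR=-1096569796506435/8796093022208
(4,4): OLD=12196958965522347/140737488355328 → NEW=0, ERR=12196958965522347/140737488355328
(5,0): OLD=37272747194967/549755813888 → NEW=0, ERR=37272747194967/549755813888
(5,1): OLD=735655891558597/4398046511104 → NEW=255, ERR=-385845968772923/4398046511104
(5,2): OLD=13220502623192557/140737488355328 → NEW=0, ERR=13220502623192557/140737488355328
(5,3): OLD=99654103364664739/562949953421312 → NEW=255, ERR=-43898134757769821/562949953421312
(5,4): OLD=1478760435628283921/9007199254740992 → NEW=255, ERR=-818075374330669039/9007199254740992
Row 0: ..#.#
Row 1: ..#.#
Row 2: ..#.#
Row 3: ..###
Row 4: ...#.
Row 5: .#.##

Answer: ..#.#
..#.#
..#.#
..###
...#.
.#.##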